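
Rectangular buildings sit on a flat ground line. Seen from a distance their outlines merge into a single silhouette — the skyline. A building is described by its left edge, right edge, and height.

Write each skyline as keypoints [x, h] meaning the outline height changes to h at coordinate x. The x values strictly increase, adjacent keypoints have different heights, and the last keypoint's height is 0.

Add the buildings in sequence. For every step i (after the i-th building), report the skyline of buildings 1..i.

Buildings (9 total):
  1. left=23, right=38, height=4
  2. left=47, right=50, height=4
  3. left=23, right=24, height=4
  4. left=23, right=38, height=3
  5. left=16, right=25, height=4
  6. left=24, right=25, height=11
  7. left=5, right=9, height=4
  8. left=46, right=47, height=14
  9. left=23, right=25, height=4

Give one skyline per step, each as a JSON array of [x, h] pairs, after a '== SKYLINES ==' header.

== SKYLINES ==
[[23,4],[38,0]]
[[23,4],[38,0],[47,4],[50,0]]
[[23,4],[38,0],[47,4],[50,0]]
[[23,4],[38,0],[47,4],[50,0]]
[[16,4],[38,0],[47,4],[50,0]]
[[16,4],[24,11],[25,4],[38,0],[47,4],[50,0]]
[[5,4],[9,0],[16,4],[24,11],[25,4],[38,0],[47,4],[50,0]]
[[5,4],[9,0],[16,4],[24,11],[25,4],[38,0],[46,14],[47,4],[50,0]]
[[5,4],[9,0],[16,4],[24,11],[25,4],[38,0],[46,14],[47,4],[50,0]]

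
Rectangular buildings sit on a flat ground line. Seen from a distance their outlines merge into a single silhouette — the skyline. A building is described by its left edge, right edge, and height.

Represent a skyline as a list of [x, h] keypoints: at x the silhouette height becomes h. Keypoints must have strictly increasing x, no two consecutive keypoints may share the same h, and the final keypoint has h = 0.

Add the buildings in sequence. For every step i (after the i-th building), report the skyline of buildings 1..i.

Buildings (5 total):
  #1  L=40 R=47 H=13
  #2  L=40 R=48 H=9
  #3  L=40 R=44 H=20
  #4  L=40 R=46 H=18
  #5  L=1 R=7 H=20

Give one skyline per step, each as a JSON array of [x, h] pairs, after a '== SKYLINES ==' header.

== SKYLINES ==
[[40,13],[47,0]]
[[40,13],[47,9],[48,0]]
[[40,20],[44,13],[47,9],[48,0]]
[[40,20],[44,18],[46,13],[47,9],[48,0]]
[[1,20],[7,0],[40,20],[44,18],[46,13],[47,9],[48,0]]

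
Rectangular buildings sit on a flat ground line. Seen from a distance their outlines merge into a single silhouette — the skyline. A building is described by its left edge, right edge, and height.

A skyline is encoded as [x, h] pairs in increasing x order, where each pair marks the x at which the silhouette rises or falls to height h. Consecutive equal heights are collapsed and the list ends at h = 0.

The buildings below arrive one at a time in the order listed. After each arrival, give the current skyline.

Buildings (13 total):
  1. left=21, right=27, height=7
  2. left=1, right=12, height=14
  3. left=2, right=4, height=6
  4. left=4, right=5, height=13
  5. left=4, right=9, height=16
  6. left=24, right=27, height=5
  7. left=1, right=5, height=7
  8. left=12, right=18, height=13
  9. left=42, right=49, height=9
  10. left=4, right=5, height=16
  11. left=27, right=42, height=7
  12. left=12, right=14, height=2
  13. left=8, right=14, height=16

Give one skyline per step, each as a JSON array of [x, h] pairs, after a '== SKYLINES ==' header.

== SKYLINES ==
[[21,7],[27,0]]
[[1,14],[12,0],[21,7],[27,0]]
[[1,14],[12,0],[21,7],[27,0]]
[[1,14],[12,0],[21,7],[27,0]]
[[1,14],[4,16],[9,14],[12,0],[21,7],[27,0]]
[[1,14],[4,16],[9,14],[12,0],[21,7],[27,0]]
[[1,14],[4,16],[9,14],[12,0],[21,7],[27,0]]
[[1,14],[4,16],[9,14],[12,13],[18,0],[21,7],[27,0]]
[[1,14],[4,16],[9,14],[12,13],[18,0],[21,7],[27,0],[42,9],[49,0]]
[[1,14],[4,16],[9,14],[12,13],[18,0],[21,7],[27,0],[42,9],[49,0]]
[[1,14],[4,16],[9,14],[12,13],[18,0],[21,7],[42,9],[49,0]]
[[1,14],[4,16],[9,14],[12,13],[18,0],[21,7],[42,9],[49,0]]
[[1,14],[4,16],[14,13],[18,0],[21,7],[42,9],[49,0]]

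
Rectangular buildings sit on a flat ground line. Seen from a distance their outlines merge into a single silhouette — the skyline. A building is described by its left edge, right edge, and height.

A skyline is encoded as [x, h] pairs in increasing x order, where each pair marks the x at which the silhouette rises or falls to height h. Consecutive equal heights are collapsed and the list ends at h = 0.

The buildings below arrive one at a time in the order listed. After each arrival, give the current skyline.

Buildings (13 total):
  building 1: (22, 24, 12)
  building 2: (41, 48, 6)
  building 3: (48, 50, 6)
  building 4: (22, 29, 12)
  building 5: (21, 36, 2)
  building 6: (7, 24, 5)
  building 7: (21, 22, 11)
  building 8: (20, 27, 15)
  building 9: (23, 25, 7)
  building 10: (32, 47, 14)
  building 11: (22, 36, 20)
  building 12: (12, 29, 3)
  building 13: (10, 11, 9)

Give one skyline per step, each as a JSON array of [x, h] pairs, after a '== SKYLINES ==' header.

== SKYLINES ==
[[22,12],[24,0]]
[[22,12],[24,0],[41,6],[48,0]]
[[22,12],[24,0],[41,6],[50,0]]
[[22,12],[29,0],[41,6],[50,0]]
[[21,2],[22,12],[29,2],[36,0],[41,6],[50,0]]
[[7,5],[22,12],[29,2],[36,0],[41,6],[50,0]]
[[7,5],[21,11],[22,12],[29,2],[36,0],[41,6],[50,0]]
[[7,5],[20,15],[27,12],[29,2],[36,0],[41,6],[50,0]]
[[7,5],[20,15],[27,12],[29,2],[36,0],[41,6],[50,0]]
[[7,5],[20,15],[27,12],[29,2],[32,14],[47,6],[50,0]]
[[7,5],[20,15],[22,20],[36,14],[47,6],[50,0]]
[[7,5],[20,15],[22,20],[36,14],[47,6],[50,0]]
[[7,5],[10,9],[11,5],[20,15],[22,20],[36,14],[47,6],[50,0]]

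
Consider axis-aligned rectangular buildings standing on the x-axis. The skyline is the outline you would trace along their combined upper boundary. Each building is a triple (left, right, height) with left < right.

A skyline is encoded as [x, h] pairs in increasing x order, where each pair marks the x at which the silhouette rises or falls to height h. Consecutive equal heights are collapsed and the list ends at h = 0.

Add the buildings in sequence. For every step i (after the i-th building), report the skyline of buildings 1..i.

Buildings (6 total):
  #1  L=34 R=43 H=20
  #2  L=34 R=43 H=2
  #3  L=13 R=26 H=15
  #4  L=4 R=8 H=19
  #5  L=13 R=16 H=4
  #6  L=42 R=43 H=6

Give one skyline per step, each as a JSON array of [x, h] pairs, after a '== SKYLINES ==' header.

== SKYLINES ==
[[34,20],[43,0]]
[[34,20],[43,0]]
[[13,15],[26,0],[34,20],[43,0]]
[[4,19],[8,0],[13,15],[26,0],[34,20],[43,0]]
[[4,19],[8,0],[13,15],[26,0],[34,20],[43,0]]
[[4,19],[8,0],[13,15],[26,0],[34,20],[43,0]]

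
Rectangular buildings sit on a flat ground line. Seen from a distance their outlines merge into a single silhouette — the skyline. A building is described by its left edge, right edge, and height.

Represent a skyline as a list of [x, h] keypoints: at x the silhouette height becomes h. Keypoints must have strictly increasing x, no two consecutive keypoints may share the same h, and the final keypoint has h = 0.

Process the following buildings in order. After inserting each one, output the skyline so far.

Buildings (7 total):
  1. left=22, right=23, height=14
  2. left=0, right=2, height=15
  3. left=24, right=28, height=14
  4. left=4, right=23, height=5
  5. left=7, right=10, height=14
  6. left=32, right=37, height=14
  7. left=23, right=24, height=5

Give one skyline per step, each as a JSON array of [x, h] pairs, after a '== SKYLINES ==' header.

== SKYLINES ==
[[22,14],[23,0]]
[[0,15],[2,0],[22,14],[23,0]]
[[0,15],[2,0],[22,14],[23,0],[24,14],[28,0]]
[[0,15],[2,0],[4,5],[22,14],[23,0],[24,14],[28,0]]
[[0,15],[2,0],[4,5],[7,14],[10,5],[22,14],[23,0],[24,14],[28,0]]
[[0,15],[2,0],[4,5],[7,14],[10,5],[22,14],[23,0],[24,14],[28,0],[32,14],[37,0]]
[[0,15],[2,0],[4,5],[7,14],[10,5],[22,14],[23,5],[24,14],[28,0],[32,14],[37,0]]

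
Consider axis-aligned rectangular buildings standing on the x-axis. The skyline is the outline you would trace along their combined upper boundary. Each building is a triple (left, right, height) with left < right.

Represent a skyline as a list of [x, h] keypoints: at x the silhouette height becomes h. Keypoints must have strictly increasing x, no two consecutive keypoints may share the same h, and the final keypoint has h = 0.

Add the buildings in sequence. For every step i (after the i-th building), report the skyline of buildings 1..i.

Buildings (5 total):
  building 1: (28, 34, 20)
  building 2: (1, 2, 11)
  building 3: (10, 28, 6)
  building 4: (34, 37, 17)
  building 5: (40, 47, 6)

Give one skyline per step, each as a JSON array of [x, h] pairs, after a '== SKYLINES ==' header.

== SKYLINES ==
[[28,20],[34,0]]
[[1,11],[2,0],[28,20],[34,0]]
[[1,11],[2,0],[10,6],[28,20],[34,0]]
[[1,11],[2,0],[10,6],[28,20],[34,17],[37,0]]
[[1,11],[2,0],[10,6],[28,20],[34,17],[37,0],[40,6],[47,0]]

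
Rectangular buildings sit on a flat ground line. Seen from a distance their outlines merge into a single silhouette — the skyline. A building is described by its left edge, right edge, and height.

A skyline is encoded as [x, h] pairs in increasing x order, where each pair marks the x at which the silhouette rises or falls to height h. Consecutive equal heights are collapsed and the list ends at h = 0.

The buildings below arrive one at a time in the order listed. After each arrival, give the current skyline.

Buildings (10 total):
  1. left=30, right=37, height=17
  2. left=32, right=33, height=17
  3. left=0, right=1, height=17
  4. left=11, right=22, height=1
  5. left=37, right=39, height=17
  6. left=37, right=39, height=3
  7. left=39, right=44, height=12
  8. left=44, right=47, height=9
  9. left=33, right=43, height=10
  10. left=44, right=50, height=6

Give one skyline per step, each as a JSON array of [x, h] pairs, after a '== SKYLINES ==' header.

== SKYLINES ==
[[30,17],[37,0]]
[[30,17],[37,0]]
[[0,17],[1,0],[30,17],[37,0]]
[[0,17],[1,0],[11,1],[22,0],[30,17],[37,0]]
[[0,17],[1,0],[11,1],[22,0],[30,17],[39,0]]
[[0,17],[1,0],[11,1],[22,0],[30,17],[39,0]]
[[0,17],[1,0],[11,1],[22,0],[30,17],[39,12],[44,0]]
[[0,17],[1,0],[11,1],[22,0],[30,17],[39,12],[44,9],[47,0]]
[[0,17],[1,0],[11,1],[22,0],[30,17],[39,12],[44,9],[47,0]]
[[0,17],[1,0],[11,1],[22,0],[30,17],[39,12],[44,9],[47,6],[50,0]]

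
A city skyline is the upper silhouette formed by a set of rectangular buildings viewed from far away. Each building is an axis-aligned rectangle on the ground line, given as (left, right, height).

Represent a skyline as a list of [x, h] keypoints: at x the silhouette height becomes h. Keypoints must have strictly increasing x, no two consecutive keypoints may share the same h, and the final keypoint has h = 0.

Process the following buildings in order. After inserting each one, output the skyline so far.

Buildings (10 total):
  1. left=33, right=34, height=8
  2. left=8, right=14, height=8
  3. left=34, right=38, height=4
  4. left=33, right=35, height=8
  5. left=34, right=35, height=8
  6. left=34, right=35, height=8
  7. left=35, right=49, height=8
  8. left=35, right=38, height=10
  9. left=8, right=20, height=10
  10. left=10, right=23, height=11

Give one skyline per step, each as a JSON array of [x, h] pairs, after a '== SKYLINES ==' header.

== SKYLINES ==
[[33,8],[34,0]]
[[8,8],[14,0],[33,8],[34,0]]
[[8,8],[14,0],[33,8],[34,4],[38,0]]
[[8,8],[14,0],[33,8],[35,4],[38,0]]
[[8,8],[14,0],[33,8],[35,4],[38,0]]
[[8,8],[14,0],[33,8],[35,4],[38,0]]
[[8,8],[14,0],[33,8],[49,0]]
[[8,8],[14,0],[33,8],[35,10],[38,8],[49,0]]
[[8,10],[20,0],[33,8],[35,10],[38,8],[49,0]]
[[8,10],[10,11],[23,0],[33,8],[35,10],[38,8],[49,0]]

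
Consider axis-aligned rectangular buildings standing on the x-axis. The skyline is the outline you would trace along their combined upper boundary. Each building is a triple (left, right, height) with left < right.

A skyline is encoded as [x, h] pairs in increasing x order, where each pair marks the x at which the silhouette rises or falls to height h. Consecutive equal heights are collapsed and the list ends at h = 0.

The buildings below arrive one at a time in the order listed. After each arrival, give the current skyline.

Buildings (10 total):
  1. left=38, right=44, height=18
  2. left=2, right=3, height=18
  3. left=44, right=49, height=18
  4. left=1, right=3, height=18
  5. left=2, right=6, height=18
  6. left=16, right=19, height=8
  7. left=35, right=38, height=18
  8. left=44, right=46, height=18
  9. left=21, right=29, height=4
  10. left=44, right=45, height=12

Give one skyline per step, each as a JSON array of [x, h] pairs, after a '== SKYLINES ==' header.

== SKYLINES ==
[[38,18],[44,0]]
[[2,18],[3,0],[38,18],[44,0]]
[[2,18],[3,0],[38,18],[49,0]]
[[1,18],[3,0],[38,18],[49,0]]
[[1,18],[6,0],[38,18],[49,0]]
[[1,18],[6,0],[16,8],[19,0],[38,18],[49,0]]
[[1,18],[6,0],[16,8],[19,0],[35,18],[49,0]]
[[1,18],[6,0],[16,8],[19,0],[35,18],[49,0]]
[[1,18],[6,0],[16,8],[19,0],[21,4],[29,0],[35,18],[49,0]]
[[1,18],[6,0],[16,8],[19,0],[21,4],[29,0],[35,18],[49,0]]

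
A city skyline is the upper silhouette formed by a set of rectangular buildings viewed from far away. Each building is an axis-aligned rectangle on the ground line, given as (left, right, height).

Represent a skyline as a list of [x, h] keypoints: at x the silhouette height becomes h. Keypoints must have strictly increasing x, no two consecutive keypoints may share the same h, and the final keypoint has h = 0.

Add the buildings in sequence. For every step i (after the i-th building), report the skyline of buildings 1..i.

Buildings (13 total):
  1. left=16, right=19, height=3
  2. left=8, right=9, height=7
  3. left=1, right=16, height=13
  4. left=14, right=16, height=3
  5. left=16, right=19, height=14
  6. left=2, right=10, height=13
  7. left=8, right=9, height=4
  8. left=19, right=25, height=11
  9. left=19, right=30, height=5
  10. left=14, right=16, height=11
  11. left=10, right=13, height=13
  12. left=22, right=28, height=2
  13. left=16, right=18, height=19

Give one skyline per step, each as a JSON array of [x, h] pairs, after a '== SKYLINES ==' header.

== SKYLINES ==
[[16,3],[19,0]]
[[8,7],[9,0],[16,3],[19,0]]
[[1,13],[16,3],[19,0]]
[[1,13],[16,3],[19,0]]
[[1,13],[16,14],[19,0]]
[[1,13],[16,14],[19,0]]
[[1,13],[16,14],[19,0]]
[[1,13],[16,14],[19,11],[25,0]]
[[1,13],[16,14],[19,11],[25,5],[30,0]]
[[1,13],[16,14],[19,11],[25,5],[30,0]]
[[1,13],[16,14],[19,11],[25,5],[30,0]]
[[1,13],[16,14],[19,11],[25,5],[30,0]]
[[1,13],[16,19],[18,14],[19,11],[25,5],[30,0]]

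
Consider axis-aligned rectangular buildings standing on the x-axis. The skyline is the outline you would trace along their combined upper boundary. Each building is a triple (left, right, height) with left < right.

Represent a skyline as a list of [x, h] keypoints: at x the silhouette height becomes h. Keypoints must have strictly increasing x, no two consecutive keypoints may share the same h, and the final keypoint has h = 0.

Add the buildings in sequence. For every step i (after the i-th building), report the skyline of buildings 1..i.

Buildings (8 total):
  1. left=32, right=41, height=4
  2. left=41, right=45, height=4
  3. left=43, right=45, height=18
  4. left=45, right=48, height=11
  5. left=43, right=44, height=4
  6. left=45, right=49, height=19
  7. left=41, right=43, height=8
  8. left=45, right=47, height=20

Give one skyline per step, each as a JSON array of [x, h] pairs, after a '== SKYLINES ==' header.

== SKYLINES ==
[[32,4],[41,0]]
[[32,4],[45,0]]
[[32,4],[43,18],[45,0]]
[[32,4],[43,18],[45,11],[48,0]]
[[32,4],[43,18],[45,11],[48,0]]
[[32,4],[43,18],[45,19],[49,0]]
[[32,4],[41,8],[43,18],[45,19],[49,0]]
[[32,4],[41,8],[43,18],[45,20],[47,19],[49,0]]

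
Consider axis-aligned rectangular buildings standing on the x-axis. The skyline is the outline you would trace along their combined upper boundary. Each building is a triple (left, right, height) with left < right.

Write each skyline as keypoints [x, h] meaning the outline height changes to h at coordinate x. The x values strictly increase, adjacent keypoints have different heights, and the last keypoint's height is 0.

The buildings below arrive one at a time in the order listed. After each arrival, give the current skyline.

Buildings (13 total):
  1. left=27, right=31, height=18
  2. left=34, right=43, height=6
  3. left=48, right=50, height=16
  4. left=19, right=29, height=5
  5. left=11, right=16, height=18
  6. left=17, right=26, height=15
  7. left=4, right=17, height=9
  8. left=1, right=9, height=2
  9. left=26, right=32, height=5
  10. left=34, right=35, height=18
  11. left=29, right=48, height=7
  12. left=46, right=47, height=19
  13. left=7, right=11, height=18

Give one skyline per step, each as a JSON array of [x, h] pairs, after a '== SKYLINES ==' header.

== SKYLINES ==
[[27,18],[31,0]]
[[27,18],[31,0],[34,6],[43,0]]
[[27,18],[31,0],[34,6],[43,0],[48,16],[50,0]]
[[19,5],[27,18],[31,0],[34,6],[43,0],[48,16],[50,0]]
[[11,18],[16,0],[19,5],[27,18],[31,0],[34,6],[43,0],[48,16],[50,0]]
[[11,18],[16,0],[17,15],[26,5],[27,18],[31,0],[34,6],[43,0],[48,16],[50,0]]
[[4,9],[11,18],[16,9],[17,15],[26,5],[27,18],[31,0],[34,6],[43,0],[48,16],[50,0]]
[[1,2],[4,9],[11,18],[16,9],[17,15],[26,5],[27,18],[31,0],[34,6],[43,0],[48,16],[50,0]]
[[1,2],[4,9],[11,18],[16,9],[17,15],[26,5],[27,18],[31,5],[32,0],[34,6],[43,0],[48,16],[50,0]]
[[1,2],[4,9],[11,18],[16,9],[17,15],[26,5],[27,18],[31,5],[32,0],[34,18],[35,6],[43,0],[48,16],[50,0]]
[[1,2],[4,9],[11,18],[16,9],[17,15],[26,5],[27,18],[31,7],[34,18],[35,7],[48,16],[50,0]]
[[1,2],[4,9],[11,18],[16,9],[17,15],[26,5],[27,18],[31,7],[34,18],[35,7],[46,19],[47,7],[48,16],[50,0]]
[[1,2],[4,9],[7,18],[16,9],[17,15],[26,5],[27,18],[31,7],[34,18],[35,7],[46,19],[47,7],[48,16],[50,0]]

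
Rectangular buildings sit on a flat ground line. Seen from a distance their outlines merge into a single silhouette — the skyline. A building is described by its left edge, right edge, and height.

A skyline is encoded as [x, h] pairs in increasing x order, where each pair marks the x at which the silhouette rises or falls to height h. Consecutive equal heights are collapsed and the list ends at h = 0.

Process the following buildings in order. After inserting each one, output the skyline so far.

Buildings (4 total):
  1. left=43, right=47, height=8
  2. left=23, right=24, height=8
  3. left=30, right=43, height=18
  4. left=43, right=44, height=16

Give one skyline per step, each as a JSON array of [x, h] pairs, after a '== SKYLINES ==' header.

== SKYLINES ==
[[43,8],[47,0]]
[[23,8],[24,0],[43,8],[47,0]]
[[23,8],[24,0],[30,18],[43,8],[47,0]]
[[23,8],[24,0],[30,18],[43,16],[44,8],[47,0]]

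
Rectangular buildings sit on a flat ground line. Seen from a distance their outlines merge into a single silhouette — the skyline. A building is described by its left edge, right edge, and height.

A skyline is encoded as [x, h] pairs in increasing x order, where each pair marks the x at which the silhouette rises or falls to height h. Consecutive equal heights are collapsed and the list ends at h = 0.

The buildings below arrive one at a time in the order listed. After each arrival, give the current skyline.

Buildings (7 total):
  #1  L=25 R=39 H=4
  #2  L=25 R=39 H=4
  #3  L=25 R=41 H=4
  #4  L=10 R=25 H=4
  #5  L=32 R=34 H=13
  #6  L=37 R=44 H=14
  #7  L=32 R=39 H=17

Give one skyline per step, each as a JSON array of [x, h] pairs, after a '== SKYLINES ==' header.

== SKYLINES ==
[[25,4],[39,0]]
[[25,4],[39,0]]
[[25,4],[41,0]]
[[10,4],[41,0]]
[[10,4],[32,13],[34,4],[41,0]]
[[10,4],[32,13],[34,4],[37,14],[44,0]]
[[10,4],[32,17],[39,14],[44,0]]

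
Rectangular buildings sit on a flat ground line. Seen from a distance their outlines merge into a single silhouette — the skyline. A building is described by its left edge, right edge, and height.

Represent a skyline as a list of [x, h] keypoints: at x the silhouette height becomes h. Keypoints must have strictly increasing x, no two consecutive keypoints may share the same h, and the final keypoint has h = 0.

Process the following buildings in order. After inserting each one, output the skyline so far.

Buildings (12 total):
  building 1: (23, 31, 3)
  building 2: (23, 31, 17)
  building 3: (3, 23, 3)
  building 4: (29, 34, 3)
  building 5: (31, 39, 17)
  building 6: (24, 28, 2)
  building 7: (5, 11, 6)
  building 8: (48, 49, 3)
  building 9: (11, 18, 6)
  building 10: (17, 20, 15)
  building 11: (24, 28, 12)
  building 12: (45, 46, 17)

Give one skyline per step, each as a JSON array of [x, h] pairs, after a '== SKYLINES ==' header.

== SKYLINES ==
[[23,3],[31,0]]
[[23,17],[31,0]]
[[3,3],[23,17],[31,0]]
[[3,3],[23,17],[31,3],[34,0]]
[[3,3],[23,17],[39,0]]
[[3,3],[23,17],[39,0]]
[[3,3],[5,6],[11,3],[23,17],[39,0]]
[[3,3],[5,6],[11,3],[23,17],[39,0],[48,3],[49,0]]
[[3,3],[5,6],[18,3],[23,17],[39,0],[48,3],[49,0]]
[[3,3],[5,6],[17,15],[20,3],[23,17],[39,0],[48,3],[49,0]]
[[3,3],[5,6],[17,15],[20,3],[23,17],[39,0],[48,3],[49,0]]
[[3,3],[5,6],[17,15],[20,3],[23,17],[39,0],[45,17],[46,0],[48,3],[49,0]]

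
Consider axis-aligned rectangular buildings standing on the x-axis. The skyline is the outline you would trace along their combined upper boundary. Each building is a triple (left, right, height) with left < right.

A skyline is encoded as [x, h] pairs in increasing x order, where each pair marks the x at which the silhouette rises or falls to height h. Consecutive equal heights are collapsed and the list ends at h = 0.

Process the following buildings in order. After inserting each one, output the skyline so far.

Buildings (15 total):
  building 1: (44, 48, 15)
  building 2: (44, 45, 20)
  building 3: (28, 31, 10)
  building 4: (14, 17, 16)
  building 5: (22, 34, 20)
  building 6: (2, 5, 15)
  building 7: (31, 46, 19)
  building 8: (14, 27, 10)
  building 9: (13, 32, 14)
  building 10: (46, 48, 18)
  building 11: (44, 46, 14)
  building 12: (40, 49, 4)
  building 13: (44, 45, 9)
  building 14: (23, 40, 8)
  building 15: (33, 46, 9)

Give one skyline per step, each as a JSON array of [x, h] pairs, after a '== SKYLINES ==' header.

== SKYLINES ==
[[44,15],[48,0]]
[[44,20],[45,15],[48,0]]
[[28,10],[31,0],[44,20],[45,15],[48,0]]
[[14,16],[17,0],[28,10],[31,0],[44,20],[45,15],[48,0]]
[[14,16],[17,0],[22,20],[34,0],[44,20],[45,15],[48,0]]
[[2,15],[5,0],[14,16],[17,0],[22,20],[34,0],[44,20],[45,15],[48,0]]
[[2,15],[5,0],[14,16],[17,0],[22,20],[34,19],[44,20],[45,19],[46,15],[48,0]]
[[2,15],[5,0],[14,16],[17,10],[22,20],[34,19],[44,20],[45,19],[46,15],[48,0]]
[[2,15],[5,0],[13,14],[14,16],[17,14],[22,20],[34,19],[44,20],[45,19],[46,15],[48,0]]
[[2,15],[5,0],[13,14],[14,16],[17,14],[22,20],[34,19],[44,20],[45,19],[46,18],[48,0]]
[[2,15],[5,0],[13,14],[14,16],[17,14],[22,20],[34,19],[44,20],[45,19],[46,18],[48,0]]
[[2,15],[5,0],[13,14],[14,16],[17,14],[22,20],[34,19],[44,20],[45,19],[46,18],[48,4],[49,0]]
[[2,15],[5,0],[13,14],[14,16],[17,14],[22,20],[34,19],[44,20],[45,19],[46,18],[48,4],[49,0]]
[[2,15],[5,0],[13,14],[14,16],[17,14],[22,20],[34,19],[44,20],[45,19],[46,18],[48,4],[49,0]]
[[2,15],[5,0],[13,14],[14,16],[17,14],[22,20],[34,19],[44,20],[45,19],[46,18],[48,4],[49,0]]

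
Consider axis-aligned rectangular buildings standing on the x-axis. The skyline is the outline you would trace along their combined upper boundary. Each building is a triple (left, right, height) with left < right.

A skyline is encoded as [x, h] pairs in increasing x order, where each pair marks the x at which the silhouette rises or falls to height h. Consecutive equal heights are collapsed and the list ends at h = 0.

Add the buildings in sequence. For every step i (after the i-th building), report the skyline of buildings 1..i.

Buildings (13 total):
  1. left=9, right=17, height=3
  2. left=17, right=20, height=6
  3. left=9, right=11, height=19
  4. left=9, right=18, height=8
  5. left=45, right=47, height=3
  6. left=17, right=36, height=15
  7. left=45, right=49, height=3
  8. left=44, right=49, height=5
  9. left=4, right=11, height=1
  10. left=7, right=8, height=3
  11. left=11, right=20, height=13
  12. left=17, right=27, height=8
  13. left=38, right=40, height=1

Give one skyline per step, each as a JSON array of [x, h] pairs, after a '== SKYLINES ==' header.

== SKYLINES ==
[[9,3],[17,0]]
[[9,3],[17,6],[20,0]]
[[9,19],[11,3],[17,6],[20,0]]
[[9,19],[11,8],[18,6],[20,0]]
[[9,19],[11,8],[18,6],[20,0],[45,3],[47,0]]
[[9,19],[11,8],[17,15],[36,0],[45,3],[47,0]]
[[9,19],[11,8],[17,15],[36,0],[45,3],[49,0]]
[[9,19],[11,8],[17,15],[36,0],[44,5],[49,0]]
[[4,1],[9,19],[11,8],[17,15],[36,0],[44,5],[49,0]]
[[4,1],[7,3],[8,1],[9,19],[11,8],[17,15],[36,0],[44,5],[49,0]]
[[4,1],[7,3],[8,1],[9,19],[11,13],[17,15],[36,0],[44,5],[49,0]]
[[4,1],[7,3],[8,1],[9,19],[11,13],[17,15],[36,0],[44,5],[49,0]]
[[4,1],[7,3],[8,1],[9,19],[11,13],[17,15],[36,0],[38,1],[40,0],[44,5],[49,0]]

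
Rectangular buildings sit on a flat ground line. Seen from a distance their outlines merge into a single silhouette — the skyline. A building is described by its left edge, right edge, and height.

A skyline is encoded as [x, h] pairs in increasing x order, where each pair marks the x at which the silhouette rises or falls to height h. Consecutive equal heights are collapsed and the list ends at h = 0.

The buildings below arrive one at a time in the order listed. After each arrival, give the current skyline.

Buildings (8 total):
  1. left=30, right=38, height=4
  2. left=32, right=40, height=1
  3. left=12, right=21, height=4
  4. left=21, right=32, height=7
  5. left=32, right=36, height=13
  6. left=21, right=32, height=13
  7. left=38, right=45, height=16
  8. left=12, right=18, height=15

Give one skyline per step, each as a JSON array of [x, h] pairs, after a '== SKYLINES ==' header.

== SKYLINES ==
[[30,4],[38,0]]
[[30,4],[38,1],[40,0]]
[[12,4],[21,0],[30,4],[38,1],[40,0]]
[[12,4],[21,7],[32,4],[38,1],[40,0]]
[[12,4],[21,7],[32,13],[36,4],[38,1],[40,0]]
[[12,4],[21,13],[36,4],[38,1],[40,0]]
[[12,4],[21,13],[36,4],[38,16],[45,0]]
[[12,15],[18,4],[21,13],[36,4],[38,16],[45,0]]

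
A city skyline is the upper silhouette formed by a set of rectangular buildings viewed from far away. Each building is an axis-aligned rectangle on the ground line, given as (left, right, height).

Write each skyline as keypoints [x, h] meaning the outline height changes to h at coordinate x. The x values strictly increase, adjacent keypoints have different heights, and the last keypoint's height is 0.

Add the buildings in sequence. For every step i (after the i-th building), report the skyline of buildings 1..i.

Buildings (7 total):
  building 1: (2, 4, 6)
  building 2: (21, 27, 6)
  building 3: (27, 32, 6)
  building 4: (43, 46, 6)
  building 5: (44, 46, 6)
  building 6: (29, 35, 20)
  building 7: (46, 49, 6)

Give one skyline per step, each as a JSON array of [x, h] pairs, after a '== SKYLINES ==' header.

== SKYLINES ==
[[2,6],[4,0]]
[[2,6],[4,0],[21,6],[27,0]]
[[2,6],[4,0],[21,6],[32,0]]
[[2,6],[4,0],[21,6],[32,0],[43,6],[46,0]]
[[2,6],[4,0],[21,6],[32,0],[43,6],[46,0]]
[[2,6],[4,0],[21,6],[29,20],[35,0],[43,6],[46,0]]
[[2,6],[4,0],[21,6],[29,20],[35,0],[43,6],[49,0]]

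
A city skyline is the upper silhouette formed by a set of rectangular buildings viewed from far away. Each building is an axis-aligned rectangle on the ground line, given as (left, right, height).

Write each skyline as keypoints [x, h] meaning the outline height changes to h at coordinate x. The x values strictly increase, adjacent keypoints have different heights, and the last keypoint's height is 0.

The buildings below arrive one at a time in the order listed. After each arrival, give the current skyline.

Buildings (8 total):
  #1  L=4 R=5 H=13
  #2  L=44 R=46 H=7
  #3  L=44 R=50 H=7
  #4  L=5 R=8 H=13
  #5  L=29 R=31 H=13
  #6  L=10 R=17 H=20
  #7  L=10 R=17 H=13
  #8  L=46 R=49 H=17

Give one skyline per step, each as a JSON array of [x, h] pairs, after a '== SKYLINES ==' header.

== SKYLINES ==
[[4,13],[5,0]]
[[4,13],[5,0],[44,7],[46,0]]
[[4,13],[5,0],[44,7],[50,0]]
[[4,13],[8,0],[44,7],[50,0]]
[[4,13],[8,0],[29,13],[31,0],[44,7],[50,0]]
[[4,13],[8,0],[10,20],[17,0],[29,13],[31,0],[44,7],[50,0]]
[[4,13],[8,0],[10,20],[17,0],[29,13],[31,0],[44,7],[50,0]]
[[4,13],[8,0],[10,20],[17,0],[29,13],[31,0],[44,7],[46,17],[49,7],[50,0]]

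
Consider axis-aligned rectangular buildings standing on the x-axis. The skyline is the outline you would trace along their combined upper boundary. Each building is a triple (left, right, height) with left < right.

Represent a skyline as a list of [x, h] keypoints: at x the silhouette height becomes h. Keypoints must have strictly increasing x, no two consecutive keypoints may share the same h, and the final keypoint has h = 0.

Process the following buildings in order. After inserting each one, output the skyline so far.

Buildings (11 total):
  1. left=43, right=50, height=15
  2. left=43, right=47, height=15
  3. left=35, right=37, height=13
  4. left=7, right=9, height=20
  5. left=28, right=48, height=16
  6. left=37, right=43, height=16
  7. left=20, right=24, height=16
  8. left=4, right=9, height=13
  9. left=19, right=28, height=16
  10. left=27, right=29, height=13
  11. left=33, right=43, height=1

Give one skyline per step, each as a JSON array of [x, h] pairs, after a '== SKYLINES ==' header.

== SKYLINES ==
[[43,15],[50,0]]
[[43,15],[50,0]]
[[35,13],[37,0],[43,15],[50,0]]
[[7,20],[9,0],[35,13],[37,0],[43,15],[50,0]]
[[7,20],[9,0],[28,16],[48,15],[50,0]]
[[7,20],[9,0],[28,16],[48,15],[50,0]]
[[7,20],[9,0],[20,16],[24,0],[28,16],[48,15],[50,0]]
[[4,13],[7,20],[9,0],[20,16],[24,0],[28,16],[48,15],[50,0]]
[[4,13],[7,20],[9,0],[19,16],[48,15],[50,0]]
[[4,13],[7,20],[9,0],[19,16],[48,15],[50,0]]
[[4,13],[7,20],[9,0],[19,16],[48,15],[50,0]]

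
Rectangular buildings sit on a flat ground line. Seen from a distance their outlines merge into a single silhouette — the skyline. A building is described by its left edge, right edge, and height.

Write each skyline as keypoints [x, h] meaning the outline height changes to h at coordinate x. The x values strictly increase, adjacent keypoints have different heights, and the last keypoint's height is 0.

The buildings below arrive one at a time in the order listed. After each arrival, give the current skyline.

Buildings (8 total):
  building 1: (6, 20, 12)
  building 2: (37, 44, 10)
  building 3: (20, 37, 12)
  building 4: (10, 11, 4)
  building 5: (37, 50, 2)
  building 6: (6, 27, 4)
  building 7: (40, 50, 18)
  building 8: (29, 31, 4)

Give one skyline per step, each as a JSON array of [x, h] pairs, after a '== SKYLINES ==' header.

== SKYLINES ==
[[6,12],[20,0]]
[[6,12],[20,0],[37,10],[44,0]]
[[6,12],[37,10],[44,0]]
[[6,12],[37,10],[44,0]]
[[6,12],[37,10],[44,2],[50,0]]
[[6,12],[37,10],[44,2],[50,0]]
[[6,12],[37,10],[40,18],[50,0]]
[[6,12],[37,10],[40,18],[50,0]]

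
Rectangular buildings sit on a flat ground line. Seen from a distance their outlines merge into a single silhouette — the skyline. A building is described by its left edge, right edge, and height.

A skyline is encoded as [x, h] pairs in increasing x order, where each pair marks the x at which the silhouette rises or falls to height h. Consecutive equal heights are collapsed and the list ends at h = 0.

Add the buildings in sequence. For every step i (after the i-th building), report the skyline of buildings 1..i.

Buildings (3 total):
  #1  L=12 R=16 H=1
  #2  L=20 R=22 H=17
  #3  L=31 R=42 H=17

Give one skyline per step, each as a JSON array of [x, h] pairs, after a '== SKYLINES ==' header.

== SKYLINES ==
[[12,1],[16,0]]
[[12,1],[16,0],[20,17],[22,0]]
[[12,1],[16,0],[20,17],[22,0],[31,17],[42,0]]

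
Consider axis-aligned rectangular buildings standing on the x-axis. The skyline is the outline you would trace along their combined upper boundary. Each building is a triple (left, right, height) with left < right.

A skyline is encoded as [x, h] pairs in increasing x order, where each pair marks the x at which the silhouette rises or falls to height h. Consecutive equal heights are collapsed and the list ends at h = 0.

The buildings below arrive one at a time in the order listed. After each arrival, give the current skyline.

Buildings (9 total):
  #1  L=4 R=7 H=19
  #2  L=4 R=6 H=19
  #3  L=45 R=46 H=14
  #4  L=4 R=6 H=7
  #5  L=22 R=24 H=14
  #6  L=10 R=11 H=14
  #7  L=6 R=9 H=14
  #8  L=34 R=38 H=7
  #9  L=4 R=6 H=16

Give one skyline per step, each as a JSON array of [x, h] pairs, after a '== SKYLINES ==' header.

== SKYLINES ==
[[4,19],[7,0]]
[[4,19],[7,0]]
[[4,19],[7,0],[45,14],[46,0]]
[[4,19],[7,0],[45,14],[46,0]]
[[4,19],[7,0],[22,14],[24,0],[45,14],[46,0]]
[[4,19],[7,0],[10,14],[11,0],[22,14],[24,0],[45,14],[46,0]]
[[4,19],[7,14],[9,0],[10,14],[11,0],[22,14],[24,0],[45,14],[46,0]]
[[4,19],[7,14],[9,0],[10,14],[11,0],[22,14],[24,0],[34,7],[38,0],[45,14],[46,0]]
[[4,19],[7,14],[9,0],[10,14],[11,0],[22,14],[24,0],[34,7],[38,0],[45,14],[46,0]]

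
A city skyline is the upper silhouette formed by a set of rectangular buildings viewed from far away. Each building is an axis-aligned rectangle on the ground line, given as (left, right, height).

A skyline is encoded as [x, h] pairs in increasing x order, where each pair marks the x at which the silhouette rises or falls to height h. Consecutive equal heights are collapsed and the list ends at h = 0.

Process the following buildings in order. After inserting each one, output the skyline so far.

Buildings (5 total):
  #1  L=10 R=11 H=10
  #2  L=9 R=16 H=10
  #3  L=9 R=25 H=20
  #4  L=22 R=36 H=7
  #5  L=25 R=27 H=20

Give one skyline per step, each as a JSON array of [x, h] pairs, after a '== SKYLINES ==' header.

== SKYLINES ==
[[10,10],[11,0]]
[[9,10],[16,0]]
[[9,20],[25,0]]
[[9,20],[25,7],[36,0]]
[[9,20],[27,7],[36,0]]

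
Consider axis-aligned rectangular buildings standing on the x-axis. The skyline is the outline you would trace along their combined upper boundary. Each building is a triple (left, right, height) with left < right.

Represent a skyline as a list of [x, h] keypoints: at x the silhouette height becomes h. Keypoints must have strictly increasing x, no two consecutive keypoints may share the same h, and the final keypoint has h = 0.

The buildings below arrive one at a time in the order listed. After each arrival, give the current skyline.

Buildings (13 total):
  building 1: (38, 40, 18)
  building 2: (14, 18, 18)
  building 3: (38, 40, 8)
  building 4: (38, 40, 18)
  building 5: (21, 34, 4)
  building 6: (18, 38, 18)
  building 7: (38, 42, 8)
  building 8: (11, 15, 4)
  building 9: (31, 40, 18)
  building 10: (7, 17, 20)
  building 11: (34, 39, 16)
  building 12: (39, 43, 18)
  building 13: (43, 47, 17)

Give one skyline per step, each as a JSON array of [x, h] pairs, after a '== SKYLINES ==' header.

== SKYLINES ==
[[38,18],[40,0]]
[[14,18],[18,0],[38,18],[40,0]]
[[14,18],[18,0],[38,18],[40,0]]
[[14,18],[18,0],[38,18],[40,0]]
[[14,18],[18,0],[21,4],[34,0],[38,18],[40,0]]
[[14,18],[40,0]]
[[14,18],[40,8],[42,0]]
[[11,4],[14,18],[40,8],[42,0]]
[[11,4],[14,18],[40,8],[42,0]]
[[7,20],[17,18],[40,8],[42,0]]
[[7,20],[17,18],[40,8],[42,0]]
[[7,20],[17,18],[43,0]]
[[7,20],[17,18],[43,17],[47,0]]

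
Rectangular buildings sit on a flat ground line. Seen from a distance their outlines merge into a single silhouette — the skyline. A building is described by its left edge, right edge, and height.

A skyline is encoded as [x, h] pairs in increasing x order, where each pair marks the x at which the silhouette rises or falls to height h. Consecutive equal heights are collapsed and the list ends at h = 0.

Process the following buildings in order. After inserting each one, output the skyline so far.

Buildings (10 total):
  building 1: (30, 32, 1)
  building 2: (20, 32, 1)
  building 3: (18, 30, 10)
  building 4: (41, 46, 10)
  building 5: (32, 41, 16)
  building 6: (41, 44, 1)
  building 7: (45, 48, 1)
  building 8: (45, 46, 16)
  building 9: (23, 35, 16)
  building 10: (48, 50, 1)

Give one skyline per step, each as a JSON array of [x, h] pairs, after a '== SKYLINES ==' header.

== SKYLINES ==
[[30,1],[32,0]]
[[20,1],[32,0]]
[[18,10],[30,1],[32,0]]
[[18,10],[30,1],[32,0],[41,10],[46,0]]
[[18,10],[30,1],[32,16],[41,10],[46,0]]
[[18,10],[30,1],[32,16],[41,10],[46,0]]
[[18,10],[30,1],[32,16],[41,10],[46,1],[48,0]]
[[18,10],[30,1],[32,16],[41,10],[45,16],[46,1],[48,0]]
[[18,10],[23,16],[41,10],[45,16],[46,1],[48,0]]
[[18,10],[23,16],[41,10],[45,16],[46,1],[50,0]]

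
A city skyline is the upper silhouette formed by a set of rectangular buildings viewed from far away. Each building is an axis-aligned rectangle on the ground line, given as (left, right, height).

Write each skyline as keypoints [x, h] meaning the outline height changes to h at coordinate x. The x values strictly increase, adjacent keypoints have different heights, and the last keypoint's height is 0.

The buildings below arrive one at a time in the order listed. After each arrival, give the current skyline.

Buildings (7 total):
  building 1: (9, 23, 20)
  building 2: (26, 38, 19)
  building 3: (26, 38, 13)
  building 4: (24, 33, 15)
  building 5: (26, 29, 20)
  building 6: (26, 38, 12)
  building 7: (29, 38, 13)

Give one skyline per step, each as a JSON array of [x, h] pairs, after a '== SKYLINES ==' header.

== SKYLINES ==
[[9,20],[23,0]]
[[9,20],[23,0],[26,19],[38,0]]
[[9,20],[23,0],[26,19],[38,0]]
[[9,20],[23,0],[24,15],[26,19],[38,0]]
[[9,20],[23,0],[24,15],[26,20],[29,19],[38,0]]
[[9,20],[23,0],[24,15],[26,20],[29,19],[38,0]]
[[9,20],[23,0],[24,15],[26,20],[29,19],[38,0]]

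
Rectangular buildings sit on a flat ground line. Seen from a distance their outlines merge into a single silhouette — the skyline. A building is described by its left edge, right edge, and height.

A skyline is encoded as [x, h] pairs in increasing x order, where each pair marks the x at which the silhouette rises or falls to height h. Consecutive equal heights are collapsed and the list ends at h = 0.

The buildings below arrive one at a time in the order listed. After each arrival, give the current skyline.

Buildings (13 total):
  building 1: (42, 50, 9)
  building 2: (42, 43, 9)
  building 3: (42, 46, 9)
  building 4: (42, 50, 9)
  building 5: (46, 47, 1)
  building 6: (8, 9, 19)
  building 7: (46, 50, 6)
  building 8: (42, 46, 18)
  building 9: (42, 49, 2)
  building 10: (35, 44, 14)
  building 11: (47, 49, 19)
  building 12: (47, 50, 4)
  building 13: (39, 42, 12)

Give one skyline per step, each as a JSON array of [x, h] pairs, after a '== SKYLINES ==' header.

== SKYLINES ==
[[42,9],[50,0]]
[[42,9],[50,0]]
[[42,9],[50,0]]
[[42,9],[50,0]]
[[42,9],[50,0]]
[[8,19],[9,0],[42,9],[50,0]]
[[8,19],[9,0],[42,9],[50,0]]
[[8,19],[9,0],[42,18],[46,9],[50,0]]
[[8,19],[9,0],[42,18],[46,9],[50,0]]
[[8,19],[9,0],[35,14],[42,18],[46,9],[50,0]]
[[8,19],[9,0],[35,14],[42,18],[46,9],[47,19],[49,9],[50,0]]
[[8,19],[9,0],[35,14],[42,18],[46,9],[47,19],[49,9],[50,0]]
[[8,19],[9,0],[35,14],[42,18],[46,9],[47,19],[49,9],[50,0]]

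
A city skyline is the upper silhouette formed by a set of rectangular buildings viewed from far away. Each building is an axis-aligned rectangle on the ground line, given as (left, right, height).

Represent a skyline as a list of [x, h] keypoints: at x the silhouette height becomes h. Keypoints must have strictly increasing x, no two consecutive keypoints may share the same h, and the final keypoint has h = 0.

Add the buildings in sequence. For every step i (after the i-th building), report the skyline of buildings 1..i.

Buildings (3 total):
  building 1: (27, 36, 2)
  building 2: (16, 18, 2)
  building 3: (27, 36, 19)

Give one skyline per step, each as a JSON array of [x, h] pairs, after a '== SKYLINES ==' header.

== SKYLINES ==
[[27,2],[36,0]]
[[16,2],[18,0],[27,2],[36,0]]
[[16,2],[18,0],[27,19],[36,0]]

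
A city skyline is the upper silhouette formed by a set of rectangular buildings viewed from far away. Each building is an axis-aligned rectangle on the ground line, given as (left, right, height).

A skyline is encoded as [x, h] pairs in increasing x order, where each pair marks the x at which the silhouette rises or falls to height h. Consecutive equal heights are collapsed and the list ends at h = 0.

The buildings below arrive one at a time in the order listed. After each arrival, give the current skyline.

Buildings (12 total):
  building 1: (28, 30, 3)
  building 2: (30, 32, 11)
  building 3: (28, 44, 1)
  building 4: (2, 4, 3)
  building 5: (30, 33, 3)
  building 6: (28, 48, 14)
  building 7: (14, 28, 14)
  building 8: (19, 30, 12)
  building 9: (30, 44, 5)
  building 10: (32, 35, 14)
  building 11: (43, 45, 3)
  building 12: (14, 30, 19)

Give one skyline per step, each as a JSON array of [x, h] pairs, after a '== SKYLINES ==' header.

== SKYLINES ==
[[28,3],[30,0]]
[[28,3],[30,11],[32,0]]
[[28,3],[30,11],[32,1],[44,0]]
[[2,3],[4,0],[28,3],[30,11],[32,1],[44,0]]
[[2,3],[4,0],[28,3],[30,11],[32,3],[33,1],[44,0]]
[[2,3],[4,0],[28,14],[48,0]]
[[2,3],[4,0],[14,14],[48,0]]
[[2,3],[4,0],[14,14],[48,0]]
[[2,3],[4,0],[14,14],[48,0]]
[[2,3],[4,0],[14,14],[48,0]]
[[2,3],[4,0],[14,14],[48,0]]
[[2,3],[4,0],[14,19],[30,14],[48,0]]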